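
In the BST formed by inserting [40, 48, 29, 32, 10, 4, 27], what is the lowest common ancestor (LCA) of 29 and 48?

Tree insertion order: [40, 48, 29, 32, 10, 4, 27]
Tree (level-order array): [40, 29, 48, 10, 32, None, None, 4, 27]
In a BST, the LCA of p=29, q=48 is the first node v on the
root-to-leaf path with p <= v <= q (go left if both < v, right if both > v).
Walk from root:
  at 40: 29 <= 40 <= 48, this is the LCA
LCA = 40


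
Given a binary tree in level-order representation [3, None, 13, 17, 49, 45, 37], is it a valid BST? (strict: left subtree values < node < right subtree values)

Level-order array: [3, None, 13, 17, 49, 45, 37]
Validate using subtree bounds (lo, hi): at each node, require lo < value < hi,
then recurse left with hi=value and right with lo=value.
Preorder trace (stopping at first violation):
  at node 3 with bounds (-inf, +inf): OK
  at node 13 with bounds (3, +inf): OK
  at node 17 with bounds (3, 13): VIOLATION
Node 17 violates its bound: not (3 < 17 < 13).
Result: Not a valid BST


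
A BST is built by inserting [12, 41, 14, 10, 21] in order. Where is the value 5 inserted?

Starting tree (level order): [12, 10, 41, None, None, 14, None, None, 21]
Insertion path: 12 -> 10
Result: insert 5 as left child of 10
Final tree (level order): [12, 10, 41, 5, None, 14, None, None, None, None, 21]


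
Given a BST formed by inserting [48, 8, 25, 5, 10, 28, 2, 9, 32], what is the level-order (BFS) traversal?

Tree insertion order: [48, 8, 25, 5, 10, 28, 2, 9, 32]
Tree (level-order array): [48, 8, None, 5, 25, 2, None, 10, 28, None, None, 9, None, None, 32]
BFS from the root, enqueuing left then right child of each popped node:
  queue [48] -> pop 48, enqueue [8], visited so far: [48]
  queue [8] -> pop 8, enqueue [5, 25], visited so far: [48, 8]
  queue [5, 25] -> pop 5, enqueue [2], visited so far: [48, 8, 5]
  queue [25, 2] -> pop 25, enqueue [10, 28], visited so far: [48, 8, 5, 25]
  queue [2, 10, 28] -> pop 2, enqueue [none], visited so far: [48, 8, 5, 25, 2]
  queue [10, 28] -> pop 10, enqueue [9], visited so far: [48, 8, 5, 25, 2, 10]
  queue [28, 9] -> pop 28, enqueue [32], visited so far: [48, 8, 5, 25, 2, 10, 28]
  queue [9, 32] -> pop 9, enqueue [none], visited so far: [48, 8, 5, 25, 2, 10, 28, 9]
  queue [32] -> pop 32, enqueue [none], visited so far: [48, 8, 5, 25, 2, 10, 28, 9, 32]
Result: [48, 8, 5, 25, 2, 10, 28, 9, 32]


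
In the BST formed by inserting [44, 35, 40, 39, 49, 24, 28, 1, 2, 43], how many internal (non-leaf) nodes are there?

Tree built from: [44, 35, 40, 39, 49, 24, 28, 1, 2, 43]
Tree (level-order array): [44, 35, 49, 24, 40, None, None, 1, 28, 39, 43, None, 2]
Rule: An internal node has at least one child.
Per-node child counts:
  node 44: 2 child(ren)
  node 35: 2 child(ren)
  node 24: 2 child(ren)
  node 1: 1 child(ren)
  node 2: 0 child(ren)
  node 28: 0 child(ren)
  node 40: 2 child(ren)
  node 39: 0 child(ren)
  node 43: 0 child(ren)
  node 49: 0 child(ren)
Matching nodes: [44, 35, 24, 1, 40]
Count of internal (non-leaf) nodes: 5


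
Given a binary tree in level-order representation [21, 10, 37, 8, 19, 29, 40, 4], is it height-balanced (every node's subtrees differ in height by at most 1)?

Tree (level-order array): [21, 10, 37, 8, 19, 29, 40, 4]
Definition: a tree is height-balanced if, at every node, |h(left) - h(right)| <= 1 (empty subtree has height -1).
Bottom-up per-node check:
  node 4: h_left=-1, h_right=-1, diff=0 [OK], height=0
  node 8: h_left=0, h_right=-1, diff=1 [OK], height=1
  node 19: h_left=-1, h_right=-1, diff=0 [OK], height=0
  node 10: h_left=1, h_right=0, diff=1 [OK], height=2
  node 29: h_left=-1, h_right=-1, diff=0 [OK], height=0
  node 40: h_left=-1, h_right=-1, diff=0 [OK], height=0
  node 37: h_left=0, h_right=0, diff=0 [OK], height=1
  node 21: h_left=2, h_right=1, diff=1 [OK], height=3
All nodes satisfy the balance condition.
Result: Balanced


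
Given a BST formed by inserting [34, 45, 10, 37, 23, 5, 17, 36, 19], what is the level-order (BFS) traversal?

Tree insertion order: [34, 45, 10, 37, 23, 5, 17, 36, 19]
Tree (level-order array): [34, 10, 45, 5, 23, 37, None, None, None, 17, None, 36, None, None, 19]
BFS from the root, enqueuing left then right child of each popped node:
  queue [34] -> pop 34, enqueue [10, 45], visited so far: [34]
  queue [10, 45] -> pop 10, enqueue [5, 23], visited so far: [34, 10]
  queue [45, 5, 23] -> pop 45, enqueue [37], visited so far: [34, 10, 45]
  queue [5, 23, 37] -> pop 5, enqueue [none], visited so far: [34, 10, 45, 5]
  queue [23, 37] -> pop 23, enqueue [17], visited so far: [34, 10, 45, 5, 23]
  queue [37, 17] -> pop 37, enqueue [36], visited so far: [34, 10, 45, 5, 23, 37]
  queue [17, 36] -> pop 17, enqueue [19], visited so far: [34, 10, 45, 5, 23, 37, 17]
  queue [36, 19] -> pop 36, enqueue [none], visited so far: [34, 10, 45, 5, 23, 37, 17, 36]
  queue [19] -> pop 19, enqueue [none], visited so far: [34, 10, 45, 5, 23, 37, 17, 36, 19]
Result: [34, 10, 45, 5, 23, 37, 17, 36, 19]


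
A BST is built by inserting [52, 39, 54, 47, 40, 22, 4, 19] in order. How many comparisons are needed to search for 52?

Search path for 52: 52
Found: True
Comparisons: 1


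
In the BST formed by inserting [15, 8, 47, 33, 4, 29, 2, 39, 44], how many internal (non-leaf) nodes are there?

Tree built from: [15, 8, 47, 33, 4, 29, 2, 39, 44]
Tree (level-order array): [15, 8, 47, 4, None, 33, None, 2, None, 29, 39, None, None, None, None, None, 44]
Rule: An internal node has at least one child.
Per-node child counts:
  node 15: 2 child(ren)
  node 8: 1 child(ren)
  node 4: 1 child(ren)
  node 2: 0 child(ren)
  node 47: 1 child(ren)
  node 33: 2 child(ren)
  node 29: 0 child(ren)
  node 39: 1 child(ren)
  node 44: 0 child(ren)
Matching nodes: [15, 8, 4, 47, 33, 39]
Count of internal (non-leaf) nodes: 6


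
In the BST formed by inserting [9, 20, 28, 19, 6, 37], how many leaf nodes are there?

Tree built from: [9, 20, 28, 19, 6, 37]
Tree (level-order array): [9, 6, 20, None, None, 19, 28, None, None, None, 37]
Rule: A leaf has 0 children.
Per-node child counts:
  node 9: 2 child(ren)
  node 6: 0 child(ren)
  node 20: 2 child(ren)
  node 19: 0 child(ren)
  node 28: 1 child(ren)
  node 37: 0 child(ren)
Matching nodes: [6, 19, 37]
Count of leaf nodes: 3


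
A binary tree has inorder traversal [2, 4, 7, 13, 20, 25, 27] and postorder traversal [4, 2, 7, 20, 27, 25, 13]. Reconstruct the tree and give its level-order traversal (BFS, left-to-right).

Inorder:   [2, 4, 7, 13, 20, 25, 27]
Postorder: [4, 2, 7, 20, 27, 25, 13]
Algorithm: postorder visits root last, so walk postorder right-to-left;
each value is the root of the current inorder slice — split it at that
value, recurse on the right subtree first, then the left.
Recursive splits:
  root=13; inorder splits into left=[2, 4, 7], right=[20, 25, 27]
  root=25; inorder splits into left=[20], right=[27]
  root=27; inorder splits into left=[], right=[]
  root=20; inorder splits into left=[], right=[]
  root=7; inorder splits into left=[2, 4], right=[]
  root=2; inorder splits into left=[], right=[4]
  root=4; inorder splits into left=[], right=[]
Reconstructed level-order: [13, 7, 25, 2, 20, 27, 4]


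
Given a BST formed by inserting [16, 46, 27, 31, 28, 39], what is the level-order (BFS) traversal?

Tree insertion order: [16, 46, 27, 31, 28, 39]
Tree (level-order array): [16, None, 46, 27, None, None, 31, 28, 39]
BFS from the root, enqueuing left then right child of each popped node:
  queue [16] -> pop 16, enqueue [46], visited so far: [16]
  queue [46] -> pop 46, enqueue [27], visited so far: [16, 46]
  queue [27] -> pop 27, enqueue [31], visited so far: [16, 46, 27]
  queue [31] -> pop 31, enqueue [28, 39], visited so far: [16, 46, 27, 31]
  queue [28, 39] -> pop 28, enqueue [none], visited so far: [16, 46, 27, 31, 28]
  queue [39] -> pop 39, enqueue [none], visited so far: [16, 46, 27, 31, 28, 39]
Result: [16, 46, 27, 31, 28, 39]


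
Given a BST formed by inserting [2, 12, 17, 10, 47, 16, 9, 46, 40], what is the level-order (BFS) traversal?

Tree insertion order: [2, 12, 17, 10, 47, 16, 9, 46, 40]
Tree (level-order array): [2, None, 12, 10, 17, 9, None, 16, 47, None, None, None, None, 46, None, 40]
BFS from the root, enqueuing left then right child of each popped node:
  queue [2] -> pop 2, enqueue [12], visited so far: [2]
  queue [12] -> pop 12, enqueue [10, 17], visited so far: [2, 12]
  queue [10, 17] -> pop 10, enqueue [9], visited so far: [2, 12, 10]
  queue [17, 9] -> pop 17, enqueue [16, 47], visited so far: [2, 12, 10, 17]
  queue [9, 16, 47] -> pop 9, enqueue [none], visited so far: [2, 12, 10, 17, 9]
  queue [16, 47] -> pop 16, enqueue [none], visited so far: [2, 12, 10, 17, 9, 16]
  queue [47] -> pop 47, enqueue [46], visited so far: [2, 12, 10, 17, 9, 16, 47]
  queue [46] -> pop 46, enqueue [40], visited so far: [2, 12, 10, 17, 9, 16, 47, 46]
  queue [40] -> pop 40, enqueue [none], visited so far: [2, 12, 10, 17, 9, 16, 47, 46, 40]
Result: [2, 12, 10, 17, 9, 16, 47, 46, 40]


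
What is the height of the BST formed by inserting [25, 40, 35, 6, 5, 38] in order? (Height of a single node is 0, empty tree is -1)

Insertion order: [25, 40, 35, 6, 5, 38]
Tree (level-order array): [25, 6, 40, 5, None, 35, None, None, None, None, 38]
Compute height bottom-up (empty subtree = -1):
  height(5) = 1 + max(-1, -1) = 0
  height(6) = 1 + max(0, -1) = 1
  height(38) = 1 + max(-1, -1) = 0
  height(35) = 1 + max(-1, 0) = 1
  height(40) = 1 + max(1, -1) = 2
  height(25) = 1 + max(1, 2) = 3
Height = 3


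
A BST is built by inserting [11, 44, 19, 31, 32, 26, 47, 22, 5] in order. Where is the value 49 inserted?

Starting tree (level order): [11, 5, 44, None, None, 19, 47, None, 31, None, None, 26, 32, 22]
Insertion path: 11 -> 44 -> 47
Result: insert 49 as right child of 47
Final tree (level order): [11, 5, 44, None, None, 19, 47, None, 31, None, 49, 26, 32, None, None, 22]


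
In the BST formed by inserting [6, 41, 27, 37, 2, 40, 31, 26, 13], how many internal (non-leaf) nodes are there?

Tree built from: [6, 41, 27, 37, 2, 40, 31, 26, 13]
Tree (level-order array): [6, 2, 41, None, None, 27, None, 26, 37, 13, None, 31, 40]
Rule: An internal node has at least one child.
Per-node child counts:
  node 6: 2 child(ren)
  node 2: 0 child(ren)
  node 41: 1 child(ren)
  node 27: 2 child(ren)
  node 26: 1 child(ren)
  node 13: 0 child(ren)
  node 37: 2 child(ren)
  node 31: 0 child(ren)
  node 40: 0 child(ren)
Matching nodes: [6, 41, 27, 26, 37]
Count of internal (non-leaf) nodes: 5


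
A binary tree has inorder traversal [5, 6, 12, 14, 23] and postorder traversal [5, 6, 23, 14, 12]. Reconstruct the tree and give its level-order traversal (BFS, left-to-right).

Inorder:   [5, 6, 12, 14, 23]
Postorder: [5, 6, 23, 14, 12]
Algorithm: postorder visits root last, so walk postorder right-to-left;
each value is the root of the current inorder slice — split it at that
value, recurse on the right subtree first, then the left.
Recursive splits:
  root=12; inorder splits into left=[5, 6], right=[14, 23]
  root=14; inorder splits into left=[], right=[23]
  root=23; inorder splits into left=[], right=[]
  root=6; inorder splits into left=[5], right=[]
  root=5; inorder splits into left=[], right=[]
Reconstructed level-order: [12, 6, 14, 5, 23]


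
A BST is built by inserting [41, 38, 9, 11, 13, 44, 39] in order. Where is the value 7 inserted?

Starting tree (level order): [41, 38, 44, 9, 39, None, None, None, 11, None, None, None, 13]
Insertion path: 41 -> 38 -> 9
Result: insert 7 as left child of 9
Final tree (level order): [41, 38, 44, 9, 39, None, None, 7, 11, None, None, None, None, None, 13]


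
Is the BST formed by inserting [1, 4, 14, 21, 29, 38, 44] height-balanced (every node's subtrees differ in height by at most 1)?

Tree (level-order array): [1, None, 4, None, 14, None, 21, None, 29, None, 38, None, 44]
Definition: a tree is height-balanced if, at every node, |h(left) - h(right)| <= 1 (empty subtree has height -1).
Bottom-up per-node check:
  node 44: h_left=-1, h_right=-1, diff=0 [OK], height=0
  node 38: h_left=-1, h_right=0, diff=1 [OK], height=1
  node 29: h_left=-1, h_right=1, diff=2 [FAIL (|-1-1|=2 > 1)], height=2
  node 21: h_left=-1, h_right=2, diff=3 [FAIL (|-1-2|=3 > 1)], height=3
  node 14: h_left=-1, h_right=3, diff=4 [FAIL (|-1-3|=4 > 1)], height=4
  node 4: h_left=-1, h_right=4, diff=5 [FAIL (|-1-4|=5 > 1)], height=5
  node 1: h_left=-1, h_right=5, diff=6 [FAIL (|-1-5|=6 > 1)], height=6
Node 29 violates the condition: |-1 - 1| = 2 > 1.
Result: Not balanced


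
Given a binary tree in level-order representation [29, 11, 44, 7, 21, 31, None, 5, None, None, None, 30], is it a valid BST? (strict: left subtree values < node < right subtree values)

Level-order array: [29, 11, 44, 7, 21, 31, None, 5, None, None, None, 30]
Validate using subtree bounds (lo, hi): at each node, require lo < value < hi,
then recurse left with hi=value and right with lo=value.
Preorder trace (stopping at first violation):
  at node 29 with bounds (-inf, +inf): OK
  at node 11 with bounds (-inf, 29): OK
  at node 7 with bounds (-inf, 11): OK
  at node 5 with bounds (-inf, 7): OK
  at node 21 with bounds (11, 29): OK
  at node 44 with bounds (29, +inf): OK
  at node 31 with bounds (29, 44): OK
  at node 30 with bounds (29, 31): OK
No violation found at any node.
Result: Valid BST


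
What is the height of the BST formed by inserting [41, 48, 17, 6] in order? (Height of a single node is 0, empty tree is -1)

Insertion order: [41, 48, 17, 6]
Tree (level-order array): [41, 17, 48, 6]
Compute height bottom-up (empty subtree = -1):
  height(6) = 1 + max(-1, -1) = 0
  height(17) = 1 + max(0, -1) = 1
  height(48) = 1 + max(-1, -1) = 0
  height(41) = 1 + max(1, 0) = 2
Height = 2


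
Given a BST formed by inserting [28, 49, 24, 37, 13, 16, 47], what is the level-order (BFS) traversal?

Tree insertion order: [28, 49, 24, 37, 13, 16, 47]
Tree (level-order array): [28, 24, 49, 13, None, 37, None, None, 16, None, 47]
BFS from the root, enqueuing left then right child of each popped node:
  queue [28] -> pop 28, enqueue [24, 49], visited so far: [28]
  queue [24, 49] -> pop 24, enqueue [13], visited so far: [28, 24]
  queue [49, 13] -> pop 49, enqueue [37], visited so far: [28, 24, 49]
  queue [13, 37] -> pop 13, enqueue [16], visited so far: [28, 24, 49, 13]
  queue [37, 16] -> pop 37, enqueue [47], visited so far: [28, 24, 49, 13, 37]
  queue [16, 47] -> pop 16, enqueue [none], visited so far: [28, 24, 49, 13, 37, 16]
  queue [47] -> pop 47, enqueue [none], visited so far: [28, 24, 49, 13, 37, 16, 47]
Result: [28, 24, 49, 13, 37, 16, 47]


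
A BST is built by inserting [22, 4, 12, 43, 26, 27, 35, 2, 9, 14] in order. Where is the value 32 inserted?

Starting tree (level order): [22, 4, 43, 2, 12, 26, None, None, None, 9, 14, None, 27, None, None, None, None, None, 35]
Insertion path: 22 -> 43 -> 26 -> 27 -> 35
Result: insert 32 as left child of 35
Final tree (level order): [22, 4, 43, 2, 12, 26, None, None, None, 9, 14, None, 27, None, None, None, None, None, 35, 32]


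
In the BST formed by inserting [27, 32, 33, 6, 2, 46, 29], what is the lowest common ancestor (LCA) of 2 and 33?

Tree insertion order: [27, 32, 33, 6, 2, 46, 29]
Tree (level-order array): [27, 6, 32, 2, None, 29, 33, None, None, None, None, None, 46]
In a BST, the LCA of p=2, q=33 is the first node v on the
root-to-leaf path with p <= v <= q (go left if both < v, right if both > v).
Walk from root:
  at 27: 2 <= 27 <= 33, this is the LCA
LCA = 27


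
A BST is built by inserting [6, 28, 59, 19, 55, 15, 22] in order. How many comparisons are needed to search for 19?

Search path for 19: 6 -> 28 -> 19
Found: True
Comparisons: 3


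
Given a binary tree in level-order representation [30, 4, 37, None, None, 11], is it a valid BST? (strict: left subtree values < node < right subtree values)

Level-order array: [30, 4, 37, None, None, 11]
Validate using subtree bounds (lo, hi): at each node, require lo < value < hi,
then recurse left with hi=value and right with lo=value.
Preorder trace (stopping at first violation):
  at node 30 with bounds (-inf, +inf): OK
  at node 4 with bounds (-inf, 30): OK
  at node 37 with bounds (30, +inf): OK
  at node 11 with bounds (30, 37): VIOLATION
Node 11 violates its bound: not (30 < 11 < 37).
Result: Not a valid BST


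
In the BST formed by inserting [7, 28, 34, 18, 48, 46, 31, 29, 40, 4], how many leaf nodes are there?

Tree built from: [7, 28, 34, 18, 48, 46, 31, 29, 40, 4]
Tree (level-order array): [7, 4, 28, None, None, 18, 34, None, None, 31, 48, 29, None, 46, None, None, None, 40]
Rule: A leaf has 0 children.
Per-node child counts:
  node 7: 2 child(ren)
  node 4: 0 child(ren)
  node 28: 2 child(ren)
  node 18: 0 child(ren)
  node 34: 2 child(ren)
  node 31: 1 child(ren)
  node 29: 0 child(ren)
  node 48: 1 child(ren)
  node 46: 1 child(ren)
  node 40: 0 child(ren)
Matching nodes: [4, 18, 29, 40]
Count of leaf nodes: 4


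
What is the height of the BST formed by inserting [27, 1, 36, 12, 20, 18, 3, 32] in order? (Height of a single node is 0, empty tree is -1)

Insertion order: [27, 1, 36, 12, 20, 18, 3, 32]
Tree (level-order array): [27, 1, 36, None, 12, 32, None, 3, 20, None, None, None, None, 18]
Compute height bottom-up (empty subtree = -1):
  height(3) = 1 + max(-1, -1) = 0
  height(18) = 1 + max(-1, -1) = 0
  height(20) = 1 + max(0, -1) = 1
  height(12) = 1 + max(0, 1) = 2
  height(1) = 1 + max(-1, 2) = 3
  height(32) = 1 + max(-1, -1) = 0
  height(36) = 1 + max(0, -1) = 1
  height(27) = 1 + max(3, 1) = 4
Height = 4


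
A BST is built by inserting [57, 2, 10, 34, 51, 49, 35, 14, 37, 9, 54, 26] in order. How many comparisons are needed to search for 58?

Search path for 58: 57
Found: False
Comparisons: 1


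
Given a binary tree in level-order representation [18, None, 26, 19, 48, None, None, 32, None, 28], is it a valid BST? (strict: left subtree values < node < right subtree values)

Level-order array: [18, None, 26, 19, 48, None, None, 32, None, 28]
Validate using subtree bounds (lo, hi): at each node, require lo < value < hi,
then recurse left with hi=value and right with lo=value.
Preorder trace (stopping at first violation):
  at node 18 with bounds (-inf, +inf): OK
  at node 26 with bounds (18, +inf): OK
  at node 19 with bounds (18, 26): OK
  at node 48 with bounds (26, +inf): OK
  at node 32 with bounds (26, 48): OK
  at node 28 with bounds (26, 32): OK
No violation found at any node.
Result: Valid BST


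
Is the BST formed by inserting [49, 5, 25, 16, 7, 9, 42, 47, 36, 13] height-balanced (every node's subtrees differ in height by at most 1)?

Tree (level-order array): [49, 5, None, None, 25, 16, 42, 7, None, 36, 47, None, 9, None, None, None, None, None, 13]
Definition: a tree is height-balanced if, at every node, |h(left) - h(right)| <= 1 (empty subtree has height -1).
Bottom-up per-node check:
  node 13: h_left=-1, h_right=-1, diff=0 [OK], height=0
  node 9: h_left=-1, h_right=0, diff=1 [OK], height=1
  node 7: h_left=-1, h_right=1, diff=2 [FAIL (|-1-1|=2 > 1)], height=2
  node 16: h_left=2, h_right=-1, diff=3 [FAIL (|2--1|=3 > 1)], height=3
  node 36: h_left=-1, h_right=-1, diff=0 [OK], height=0
  node 47: h_left=-1, h_right=-1, diff=0 [OK], height=0
  node 42: h_left=0, h_right=0, diff=0 [OK], height=1
  node 25: h_left=3, h_right=1, diff=2 [FAIL (|3-1|=2 > 1)], height=4
  node 5: h_left=-1, h_right=4, diff=5 [FAIL (|-1-4|=5 > 1)], height=5
  node 49: h_left=5, h_right=-1, diff=6 [FAIL (|5--1|=6 > 1)], height=6
Node 7 violates the condition: |-1 - 1| = 2 > 1.
Result: Not balanced


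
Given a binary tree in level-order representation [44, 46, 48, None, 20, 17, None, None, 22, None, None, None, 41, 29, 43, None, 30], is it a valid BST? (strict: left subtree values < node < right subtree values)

Level-order array: [44, 46, 48, None, 20, 17, None, None, 22, None, None, None, 41, 29, 43, None, 30]
Validate using subtree bounds (lo, hi): at each node, require lo < value < hi,
then recurse left with hi=value and right with lo=value.
Preorder trace (stopping at first violation):
  at node 44 with bounds (-inf, +inf): OK
  at node 46 with bounds (-inf, 44): VIOLATION
Node 46 violates its bound: not (-inf < 46 < 44).
Result: Not a valid BST


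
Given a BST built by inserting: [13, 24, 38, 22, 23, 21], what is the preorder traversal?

Tree insertion order: [13, 24, 38, 22, 23, 21]
Tree (level-order array): [13, None, 24, 22, 38, 21, 23]
Preorder traversal: [13, 24, 22, 21, 23, 38]


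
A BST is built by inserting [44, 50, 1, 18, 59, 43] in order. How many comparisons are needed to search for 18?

Search path for 18: 44 -> 1 -> 18
Found: True
Comparisons: 3


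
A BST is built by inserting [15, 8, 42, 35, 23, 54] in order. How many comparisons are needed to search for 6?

Search path for 6: 15 -> 8
Found: False
Comparisons: 2


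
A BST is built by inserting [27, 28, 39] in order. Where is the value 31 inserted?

Starting tree (level order): [27, None, 28, None, 39]
Insertion path: 27 -> 28 -> 39
Result: insert 31 as left child of 39
Final tree (level order): [27, None, 28, None, 39, 31]


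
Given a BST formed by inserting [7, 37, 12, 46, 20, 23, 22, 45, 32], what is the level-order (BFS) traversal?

Tree insertion order: [7, 37, 12, 46, 20, 23, 22, 45, 32]
Tree (level-order array): [7, None, 37, 12, 46, None, 20, 45, None, None, 23, None, None, 22, 32]
BFS from the root, enqueuing left then right child of each popped node:
  queue [7] -> pop 7, enqueue [37], visited so far: [7]
  queue [37] -> pop 37, enqueue [12, 46], visited so far: [7, 37]
  queue [12, 46] -> pop 12, enqueue [20], visited so far: [7, 37, 12]
  queue [46, 20] -> pop 46, enqueue [45], visited so far: [7, 37, 12, 46]
  queue [20, 45] -> pop 20, enqueue [23], visited so far: [7, 37, 12, 46, 20]
  queue [45, 23] -> pop 45, enqueue [none], visited so far: [7, 37, 12, 46, 20, 45]
  queue [23] -> pop 23, enqueue [22, 32], visited so far: [7, 37, 12, 46, 20, 45, 23]
  queue [22, 32] -> pop 22, enqueue [none], visited so far: [7, 37, 12, 46, 20, 45, 23, 22]
  queue [32] -> pop 32, enqueue [none], visited so far: [7, 37, 12, 46, 20, 45, 23, 22, 32]
Result: [7, 37, 12, 46, 20, 45, 23, 22, 32]


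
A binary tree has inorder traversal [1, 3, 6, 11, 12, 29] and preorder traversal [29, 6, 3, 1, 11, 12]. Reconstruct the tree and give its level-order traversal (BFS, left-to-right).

Inorder:  [1, 3, 6, 11, 12, 29]
Preorder: [29, 6, 3, 1, 11, 12]
Algorithm: preorder visits root first, so consume preorder in order;
for each root, split the current inorder slice at that value into
left-subtree inorder and right-subtree inorder, then recurse.
Recursive splits:
  root=29; inorder splits into left=[1, 3, 6, 11, 12], right=[]
  root=6; inorder splits into left=[1, 3], right=[11, 12]
  root=3; inorder splits into left=[1], right=[]
  root=1; inorder splits into left=[], right=[]
  root=11; inorder splits into left=[], right=[12]
  root=12; inorder splits into left=[], right=[]
Reconstructed level-order: [29, 6, 3, 11, 1, 12]


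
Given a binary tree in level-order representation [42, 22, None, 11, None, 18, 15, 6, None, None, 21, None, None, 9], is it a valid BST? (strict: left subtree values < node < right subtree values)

Level-order array: [42, 22, None, 11, None, 18, 15, 6, None, None, 21, None, None, 9]
Validate using subtree bounds (lo, hi): at each node, require lo < value < hi,
then recurse left with hi=value and right with lo=value.
Preorder trace (stopping at first violation):
  at node 42 with bounds (-inf, +inf): OK
  at node 22 with bounds (-inf, 42): OK
  at node 11 with bounds (-inf, 22): OK
  at node 18 with bounds (-inf, 11): VIOLATION
Node 18 violates its bound: not (-inf < 18 < 11).
Result: Not a valid BST


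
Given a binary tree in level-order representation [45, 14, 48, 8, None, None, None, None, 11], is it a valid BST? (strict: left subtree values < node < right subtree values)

Level-order array: [45, 14, 48, 8, None, None, None, None, 11]
Validate using subtree bounds (lo, hi): at each node, require lo < value < hi,
then recurse left with hi=value and right with lo=value.
Preorder trace (stopping at first violation):
  at node 45 with bounds (-inf, +inf): OK
  at node 14 with bounds (-inf, 45): OK
  at node 8 with bounds (-inf, 14): OK
  at node 11 with bounds (8, 14): OK
  at node 48 with bounds (45, +inf): OK
No violation found at any node.
Result: Valid BST


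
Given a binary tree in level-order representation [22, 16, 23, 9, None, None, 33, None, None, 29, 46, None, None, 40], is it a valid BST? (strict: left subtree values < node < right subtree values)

Level-order array: [22, 16, 23, 9, None, None, 33, None, None, 29, 46, None, None, 40]
Validate using subtree bounds (lo, hi): at each node, require lo < value < hi,
then recurse left with hi=value and right with lo=value.
Preorder trace (stopping at first violation):
  at node 22 with bounds (-inf, +inf): OK
  at node 16 with bounds (-inf, 22): OK
  at node 9 with bounds (-inf, 16): OK
  at node 23 with bounds (22, +inf): OK
  at node 33 with bounds (23, +inf): OK
  at node 29 with bounds (23, 33): OK
  at node 46 with bounds (33, +inf): OK
  at node 40 with bounds (33, 46): OK
No violation found at any node.
Result: Valid BST


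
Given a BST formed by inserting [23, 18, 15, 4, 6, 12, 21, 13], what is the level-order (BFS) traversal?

Tree insertion order: [23, 18, 15, 4, 6, 12, 21, 13]
Tree (level-order array): [23, 18, None, 15, 21, 4, None, None, None, None, 6, None, 12, None, 13]
BFS from the root, enqueuing left then right child of each popped node:
  queue [23] -> pop 23, enqueue [18], visited so far: [23]
  queue [18] -> pop 18, enqueue [15, 21], visited so far: [23, 18]
  queue [15, 21] -> pop 15, enqueue [4], visited so far: [23, 18, 15]
  queue [21, 4] -> pop 21, enqueue [none], visited so far: [23, 18, 15, 21]
  queue [4] -> pop 4, enqueue [6], visited so far: [23, 18, 15, 21, 4]
  queue [6] -> pop 6, enqueue [12], visited so far: [23, 18, 15, 21, 4, 6]
  queue [12] -> pop 12, enqueue [13], visited so far: [23, 18, 15, 21, 4, 6, 12]
  queue [13] -> pop 13, enqueue [none], visited so far: [23, 18, 15, 21, 4, 6, 12, 13]
Result: [23, 18, 15, 21, 4, 6, 12, 13]


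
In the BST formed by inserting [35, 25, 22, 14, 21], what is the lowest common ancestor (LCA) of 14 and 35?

Tree insertion order: [35, 25, 22, 14, 21]
Tree (level-order array): [35, 25, None, 22, None, 14, None, None, 21]
In a BST, the LCA of p=14, q=35 is the first node v on the
root-to-leaf path with p <= v <= q (go left if both < v, right if both > v).
Walk from root:
  at 35: 14 <= 35 <= 35, this is the LCA
LCA = 35


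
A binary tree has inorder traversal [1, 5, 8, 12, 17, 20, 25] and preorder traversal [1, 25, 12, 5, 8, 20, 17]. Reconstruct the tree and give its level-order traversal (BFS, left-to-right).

Inorder:  [1, 5, 8, 12, 17, 20, 25]
Preorder: [1, 25, 12, 5, 8, 20, 17]
Algorithm: preorder visits root first, so consume preorder in order;
for each root, split the current inorder slice at that value into
left-subtree inorder and right-subtree inorder, then recurse.
Recursive splits:
  root=1; inorder splits into left=[], right=[5, 8, 12, 17, 20, 25]
  root=25; inorder splits into left=[5, 8, 12, 17, 20], right=[]
  root=12; inorder splits into left=[5, 8], right=[17, 20]
  root=5; inorder splits into left=[], right=[8]
  root=8; inorder splits into left=[], right=[]
  root=20; inorder splits into left=[17], right=[]
  root=17; inorder splits into left=[], right=[]
Reconstructed level-order: [1, 25, 12, 5, 20, 8, 17]


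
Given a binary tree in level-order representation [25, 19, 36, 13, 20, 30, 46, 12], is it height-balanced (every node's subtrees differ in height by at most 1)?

Tree (level-order array): [25, 19, 36, 13, 20, 30, 46, 12]
Definition: a tree is height-balanced if, at every node, |h(left) - h(right)| <= 1 (empty subtree has height -1).
Bottom-up per-node check:
  node 12: h_left=-1, h_right=-1, diff=0 [OK], height=0
  node 13: h_left=0, h_right=-1, diff=1 [OK], height=1
  node 20: h_left=-1, h_right=-1, diff=0 [OK], height=0
  node 19: h_left=1, h_right=0, diff=1 [OK], height=2
  node 30: h_left=-1, h_right=-1, diff=0 [OK], height=0
  node 46: h_left=-1, h_right=-1, diff=0 [OK], height=0
  node 36: h_left=0, h_right=0, diff=0 [OK], height=1
  node 25: h_left=2, h_right=1, diff=1 [OK], height=3
All nodes satisfy the balance condition.
Result: Balanced


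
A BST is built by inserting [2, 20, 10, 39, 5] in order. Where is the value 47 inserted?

Starting tree (level order): [2, None, 20, 10, 39, 5]
Insertion path: 2 -> 20 -> 39
Result: insert 47 as right child of 39
Final tree (level order): [2, None, 20, 10, 39, 5, None, None, 47]


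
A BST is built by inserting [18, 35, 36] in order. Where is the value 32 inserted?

Starting tree (level order): [18, None, 35, None, 36]
Insertion path: 18 -> 35
Result: insert 32 as left child of 35
Final tree (level order): [18, None, 35, 32, 36]


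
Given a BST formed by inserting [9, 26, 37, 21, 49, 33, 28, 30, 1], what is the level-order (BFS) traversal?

Tree insertion order: [9, 26, 37, 21, 49, 33, 28, 30, 1]
Tree (level-order array): [9, 1, 26, None, None, 21, 37, None, None, 33, 49, 28, None, None, None, None, 30]
BFS from the root, enqueuing left then right child of each popped node:
  queue [9] -> pop 9, enqueue [1, 26], visited so far: [9]
  queue [1, 26] -> pop 1, enqueue [none], visited so far: [9, 1]
  queue [26] -> pop 26, enqueue [21, 37], visited so far: [9, 1, 26]
  queue [21, 37] -> pop 21, enqueue [none], visited so far: [9, 1, 26, 21]
  queue [37] -> pop 37, enqueue [33, 49], visited so far: [9, 1, 26, 21, 37]
  queue [33, 49] -> pop 33, enqueue [28], visited so far: [9, 1, 26, 21, 37, 33]
  queue [49, 28] -> pop 49, enqueue [none], visited so far: [9, 1, 26, 21, 37, 33, 49]
  queue [28] -> pop 28, enqueue [30], visited so far: [9, 1, 26, 21, 37, 33, 49, 28]
  queue [30] -> pop 30, enqueue [none], visited so far: [9, 1, 26, 21, 37, 33, 49, 28, 30]
Result: [9, 1, 26, 21, 37, 33, 49, 28, 30]


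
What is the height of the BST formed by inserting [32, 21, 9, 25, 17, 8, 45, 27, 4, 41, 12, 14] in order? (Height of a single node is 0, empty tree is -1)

Insertion order: [32, 21, 9, 25, 17, 8, 45, 27, 4, 41, 12, 14]
Tree (level-order array): [32, 21, 45, 9, 25, 41, None, 8, 17, None, 27, None, None, 4, None, 12, None, None, None, None, None, None, 14]
Compute height bottom-up (empty subtree = -1):
  height(4) = 1 + max(-1, -1) = 0
  height(8) = 1 + max(0, -1) = 1
  height(14) = 1 + max(-1, -1) = 0
  height(12) = 1 + max(-1, 0) = 1
  height(17) = 1 + max(1, -1) = 2
  height(9) = 1 + max(1, 2) = 3
  height(27) = 1 + max(-1, -1) = 0
  height(25) = 1 + max(-1, 0) = 1
  height(21) = 1 + max(3, 1) = 4
  height(41) = 1 + max(-1, -1) = 0
  height(45) = 1 + max(0, -1) = 1
  height(32) = 1 + max(4, 1) = 5
Height = 5


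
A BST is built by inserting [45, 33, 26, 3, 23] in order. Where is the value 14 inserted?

Starting tree (level order): [45, 33, None, 26, None, 3, None, None, 23]
Insertion path: 45 -> 33 -> 26 -> 3 -> 23
Result: insert 14 as left child of 23
Final tree (level order): [45, 33, None, 26, None, 3, None, None, 23, 14]


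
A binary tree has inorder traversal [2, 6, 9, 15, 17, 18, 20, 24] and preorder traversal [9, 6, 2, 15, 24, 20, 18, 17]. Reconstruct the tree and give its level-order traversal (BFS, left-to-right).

Inorder:  [2, 6, 9, 15, 17, 18, 20, 24]
Preorder: [9, 6, 2, 15, 24, 20, 18, 17]
Algorithm: preorder visits root first, so consume preorder in order;
for each root, split the current inorder slice at that value into
left-subtree inorder and right-subtree inorder, then recurse.
Recursive splits:
  root=9; inorder splits into left=[2, 6], right=[15, 17, 18, 20, 24]
  root=6; inorder splits into left=[2], right=[]
  root=2; inorder splits into left=[], right=[]
  root=15; inorder splits into left=[], right=[17, 18, 20, 24]
  root=24; inorder splits into left=[17, 18, 20], right=[]
  root=20; inorder splits into left=[17, 18], right=[]
  root=18; inorder splits into left=[17], right=[]
  root=17; inorder splits into left=[], right=[]
Reconstructed level-order: [9, 6, 15, 2, 24, 20, 18, 17]


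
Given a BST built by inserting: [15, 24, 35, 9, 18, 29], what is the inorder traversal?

Tree insertion order: [15, 24, 35, 9, 18, 29]
Tree (level-order array): [15, 9, 24, None, None, 18, 35, None, None, 29]
Inorder traversal: [9, 15, 18, 24, 29, 35]


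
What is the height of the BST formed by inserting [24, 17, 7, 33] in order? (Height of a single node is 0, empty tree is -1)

Insertion order: [24, 17, 7, 33]
Tree (level-order array): [24, 17, 33, 7]
Compute height bottom-up (empty subtree = -1):
  height(7) = 1 + max(-1, -1) = 0
  height(17) = 1 + max(0, -1) = 1
  height(33) = 1 + max(-1, -1) = 0
  height(24) = 1 + max(1, 0) = 2
Height = 2


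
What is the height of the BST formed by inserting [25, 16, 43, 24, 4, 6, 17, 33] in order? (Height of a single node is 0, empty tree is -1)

Insertion order: [25, 16, 43, 24, 4, 6, 17, 33]
Tree (level-order array): [25, 16, 43, 4, 24, 33, None, None, 6, 17]
Compute height bottom-up (empty subtree = -1):
  height(6) = 1 + max(-1, -1) = 0
  height(4) = 1 + max(-1, 0) = 1
  height(17) = 1 + max(-1, -1) = 0
  height(24) = 1 + max(0, -1) = 1
  height(16) = 1 + max(1, 1) = 2
  height(33) = 1 + max(-1, -1) = 0
  height(43) = 1 + max(0, -1) = 1
  height(25) = 1 + max(2, 1) = 3
Height = 3


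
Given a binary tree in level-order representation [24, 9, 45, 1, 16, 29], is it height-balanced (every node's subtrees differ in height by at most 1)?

Tree (level-order array): [24, 9, 45, 1, 16, 29]
Definition: a tree is height-balanced if, at every node, |h(left) - h(right)| <= 1 (empty subtree has height -1).
Bottom-up per-node check:
  node 1: h_left=-1, h_right=-1, diff=0 [OK], height=0
  node 16: h_left=-1, h_right=-1, diff=0 [OK], height=0
  node 9: h_left=0, h_right=0, diff=0 [OK], height=1
  node 29: h_left=-1, h_right=-1, diff=0 [OK], height=0
  node 45: h_left=0, h_right=-1, diff=1 [OK], height=1
  node 24: h_left=1, h_right=1, diff=0 [OK], height=2
All nodes satisfy the balance condition.
Result: Balanced


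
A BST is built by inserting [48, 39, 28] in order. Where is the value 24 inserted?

Starting tree (level order): [48, 39, None, 28]
Insertion path: 48 -> 39 -> 28
Result: insert 24 as left child of 28
Final tree (level order): [48, 39, None, 28, None, 24]


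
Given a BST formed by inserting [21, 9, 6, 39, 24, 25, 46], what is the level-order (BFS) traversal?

Tree insertion order: [21, 9, 6, 39, 24, 25, 46]
Tree (level-order array): [21, 9, 39, 6, None, 24, 46, None, None, None, 25]
BFS from the root, enqueuing left then right child of each popped node:
  queue [21] -> pop 21, enqueue [9, 39], visited so far: [21]
  queue [9, 39] -> pop 9, enqueue [6], visited so far: [21, 9]
  queue [39, 6] -> pop 39, enqueue [24, 46], visited so far: [21, 9, 39]
  queue [6, 24, 46] -> pop 6, enqueue [none], visited so far: [21, 9, 39, 6]
  queue [24, 46] -> pop 24, enqueue [25], visited so far: [21, 9, 39, 6, 24]
  queue [46, 25] -> pop 46, enqueue [none], visited so far: [21, 9, 39, 6, 24, 46]
  queue [25] -> pop 25, enqueue [none], visited so far: [21, 9, 39, 6, 24, 46, 25]
Result: [21, 9, 39, 6, 24, 46, 25]


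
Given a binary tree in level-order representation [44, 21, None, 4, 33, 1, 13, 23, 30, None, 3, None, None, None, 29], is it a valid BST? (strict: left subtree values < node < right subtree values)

Level-order array: [44, 21, None, 4, 33, 1, 13, 23, 30, None, 3, None, None, None, 29]
Validate using subtree bounds (lo, hi): at each node, require lo < value < hi,
then recurse left with hi=value and right with lo=value.
Preorder trace (stopping at first violation):
  at node 44 with bounds (-inf, +inf): OK
  at node 21 with bounds (-inf, 44): OK
  at node 4 with bounds (-inf, 21): OK
  at node 1 with bounds (-inf, 4): OK
  at node 3 with bounds (1, 4): OK
  at node 13 with bounds (4, 21): OK
  at node 33 with bounds (21, 44): OK
  at node 23 with bounds (21, 33): OK
  at node 29 with bounds (23, 33): OK
  at node 30 with bounds (33, 44): VIOLATION
Node 30 violates its bound: not (33 < 30 < 44).
Result: Not a valid BST


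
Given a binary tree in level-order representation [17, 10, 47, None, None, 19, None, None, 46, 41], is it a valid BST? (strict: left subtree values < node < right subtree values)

Level-order array: [17, 10, 47, None, None, 19, None, None, 46, 41]
Validate using subtree bounds (lo, hi): at each node, require lo < value < hi,
then recurse left with hi=value and right with lo=value.
Preorder trace (stopping at first violation):
  at node 17 with bounds (-inf, +inf): OK
  at node 10 with bounds (-inf, 17): OK
  at node 47 with bounds (17, +inf): OK
  at node 19 with bounds (17, 47): OK
  at node 46 with bounds (19, 47): OK
  at node 41 with bounds (19, 46): OK
No violation found at any node.
Result: Valid BST


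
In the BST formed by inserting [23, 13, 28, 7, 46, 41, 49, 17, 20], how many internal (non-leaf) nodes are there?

Tree built from: [23, 13, 28, 7, 46, 41, 49, 17, 20]
Tree (level-order array): [23, 13, 28, 7, 17, None, 46, None, None, None, 20, 41, 49]
Rule: An internal node has at least one child.
Per-node child counts:
  node 23: 2 child(ren)
  node 13: 2 child(ren)
  node 7: 0 child(ren)
  node 17: 1 child(ren)
  node 20: 0 child(ren)
  node 28: 1 child(ren)
  node 46: 2 child(ren)
  node 41: 0 child(ren)
  node 49: 0 child(ren)
Matching nodes: [23, 13, 17, 28, 46]
Count of internal (non-leaf) nodes: 5


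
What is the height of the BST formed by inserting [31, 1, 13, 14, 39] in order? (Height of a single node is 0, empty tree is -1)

Insertion order: [31, 1, 13, 14, 39]
Tree (level-order array): [31, 1, 39, None, 13, None, None, None, 14]
Compute height bottom-up (empty subtree = -1):
  height(14) = 1 + max(-1, -1) = 0
  height(13) = 1 + max(-1, 0) = 1
  height(1) = 1 + max(-1, 1) = 2
  height(39) = 1 + max(-1, -1) = 0
  height(31) = 1 + max(2, 0) = 3
Height = 3


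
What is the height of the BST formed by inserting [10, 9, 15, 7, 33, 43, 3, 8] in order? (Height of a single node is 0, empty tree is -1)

Insertion order: [10, 9, 15, 7, 33, 43, 3, 8]
Tree (level-order array): [10, 9, 15, 7, None, None, 33, 3, 8, None, 43]
Compute height bottom-up (empty subtree = -1):
  height(3) = 1 + max(-1, -1) = 0
  height(8) = 1 + max(-1, -1) = 0
  height(7) = 1 + max(0, 0) = 1
  height(9) = 1 + max(1, -1) = 2
  height(43) = 1 + max(-1, -1) = 0
  height(33) = 1 + max(-1, 0) = 1
  height(15) = 1 + max(-1, 1) = 2
  height(10) = 1 + max(2, 2) = 3
Height = 3


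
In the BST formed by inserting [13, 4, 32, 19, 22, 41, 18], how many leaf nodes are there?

Tree built from: [13, 4, 32, 19, 22, 41, 18]
Tree (level-order array): [13, 4, 32, None, None, 19, 41, 18, 22]
Rule: A leaf has 0 children.
Per-node child counts:
  node 13: 2 child(ren)
  node 4: 0 child(ren)
  node 32: 2 child(ren)
  node 19: 2 child(ren)
  node 18: 0 child(ren)
  node 22: 0 child(ren)
  node 41: 0 child(ren)
Matching nodes: [4, 18, 22, 41]
Count of leaf nodes: 4


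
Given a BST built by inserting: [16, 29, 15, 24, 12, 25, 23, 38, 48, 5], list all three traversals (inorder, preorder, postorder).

Tree insertion order: [16, 29, 15, 24, 12, 25, 23, 38, 48, 5]
Tree (level-order array): [16, 15, 29, 12, None, 24, 38, 5, None, 23, 25, None, 48]
Inorder (L, root, R): [5, 12, 15, 16, 23, 24, 25, 29, 38, 48]
Preorder (root, L, R): [16, 15, 12, 5, 29, 24, 23, 25, 38, 48]
Postorder (L, R, root): [5, 12, 15, 23, 25, 24, 48, 38, 29, 16]


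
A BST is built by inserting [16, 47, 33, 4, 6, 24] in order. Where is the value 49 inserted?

Starting tree (level order): [16, 4, 47, None, 6, 33, None, None, None, 24]
Insertion path: 16 -> 47
Result: insert 49 as right child of 47
Final tree (level order): [16, 4, 47, None, 6, 33, 49, None, None, 24]


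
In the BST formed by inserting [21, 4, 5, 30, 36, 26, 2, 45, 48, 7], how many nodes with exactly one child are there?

Tree built from: [21, 4, 5, 30, 36, 26, 2, 45, 48, 7]
Tree (level-order array): [21, 4, 30, 2, 5, 26, 36, None, None, None, 7, None, None, None, 45, None, None, None, 48]
Rule: These are nodes with exactly 1 non-null child.
Per-node child counts:
  node 21: 2 child(ren)
  node 4: 2 child(ren)
  node 2: 0 child(ren)
  node 5: 1 child(ren)
  node 7: 0 child(ren)
  node 30: 2 child(ren)
  node 26: 0 child(ren)
  node 36: 1 child(ren)
  node 45: 1 child(ren)
  node 48: 0 child(ren)
Matching nodes: [5, 36, 45]
Count of nodes with exactly one child: 3
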